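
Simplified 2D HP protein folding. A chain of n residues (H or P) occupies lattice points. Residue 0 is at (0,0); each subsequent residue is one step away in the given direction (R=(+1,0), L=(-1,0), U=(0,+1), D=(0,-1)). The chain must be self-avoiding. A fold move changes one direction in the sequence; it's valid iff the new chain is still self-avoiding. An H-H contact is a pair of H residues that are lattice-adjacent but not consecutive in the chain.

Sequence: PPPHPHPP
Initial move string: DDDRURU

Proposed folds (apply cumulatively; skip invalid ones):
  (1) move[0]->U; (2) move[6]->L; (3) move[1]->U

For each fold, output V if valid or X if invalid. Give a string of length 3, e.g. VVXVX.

Initial: DDDRURU -> [(0, 0), (0, -1), (0, -2), (0, -3), (1, -3), (1, -2), (2, -2), (2, -1)]
Fold 1: move[0]->U => UDDRURU INVALID (collision), skipped
Fold 2: move[6]->L => DDDRURL INVALID (collision), skipped
Fold 3: move[1]->U => DUDRURU INVALID (collision), skipped

Answer: XXX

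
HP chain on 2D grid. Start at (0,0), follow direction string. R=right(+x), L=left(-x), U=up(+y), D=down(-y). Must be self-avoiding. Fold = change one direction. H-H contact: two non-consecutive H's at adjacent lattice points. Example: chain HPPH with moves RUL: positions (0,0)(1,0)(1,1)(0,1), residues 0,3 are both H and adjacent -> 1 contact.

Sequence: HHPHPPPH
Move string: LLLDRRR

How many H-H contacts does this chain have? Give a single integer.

Positions: [(0, 0), (-1, 0), (-2, 0), (-3, 0), (-3, -1), (-2, -1), (-1, -1), (0, -1)]
H-H contact: residue 0 @(0,0) - residue 7 @(0, -1)

Answer: 1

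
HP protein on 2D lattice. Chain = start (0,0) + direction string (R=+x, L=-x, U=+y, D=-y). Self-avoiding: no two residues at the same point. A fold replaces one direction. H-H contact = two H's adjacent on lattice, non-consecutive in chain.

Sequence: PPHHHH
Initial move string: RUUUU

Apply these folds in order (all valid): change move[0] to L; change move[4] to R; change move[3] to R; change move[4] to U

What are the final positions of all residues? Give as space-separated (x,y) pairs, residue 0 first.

Initial moves: RUUUU
Fold: move[0]->L => LUUUU (positions: [(0, 0), (-1, 0), (-1, 1), (-1, 2), (-1, 3), (-1, 4)])
Fold: move[4]->R => LUUUR (positions: [(0, 0), (-1, 0), (-1, 1), (-1, 2), (-1, 3), (0, 3)])
Fold: move[3]->R => LUURR (positions: [(0, 0), (-1, 0), (-1, 1), (-1, 2), (0, 2), (1, 2)])
Fold: move[4]->U => LUURU (positions: [(0, 0), (-1, 0), (-1, 1), (-1, 2), (0, 2), (0, 3)])

Answer: (0,0) (-1,0) (-1,1) (-1,2) (0,2) (0,3)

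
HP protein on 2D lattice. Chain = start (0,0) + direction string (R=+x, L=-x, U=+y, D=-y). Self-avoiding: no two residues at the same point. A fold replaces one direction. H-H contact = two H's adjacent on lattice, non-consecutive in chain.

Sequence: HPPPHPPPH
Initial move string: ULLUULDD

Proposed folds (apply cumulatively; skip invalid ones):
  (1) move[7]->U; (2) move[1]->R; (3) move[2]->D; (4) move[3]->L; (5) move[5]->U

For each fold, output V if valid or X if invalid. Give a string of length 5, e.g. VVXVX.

Initial: ULLUULDD -> [(0, 0), (0, 1), (-1, 1), (-2, 1), (-2, 2), (-2, 3), (-3, 3), (-3, 2), (-3, 1)]
Fold 1: move[7]->U => ULLUULDU INVALID (collision), skipped
Fold 2: move[1]->R => URLUULDD INVALID (collision), skipped
Fold 3: move[2]->D => ULDUULDD INVALID (collision), skipped
Fold 4: move[3]->L => ULLLULDD VALID
Fold 5: move[5]->U => ULLLUUDD INVALID (collision), skipped

Answer: XXXVX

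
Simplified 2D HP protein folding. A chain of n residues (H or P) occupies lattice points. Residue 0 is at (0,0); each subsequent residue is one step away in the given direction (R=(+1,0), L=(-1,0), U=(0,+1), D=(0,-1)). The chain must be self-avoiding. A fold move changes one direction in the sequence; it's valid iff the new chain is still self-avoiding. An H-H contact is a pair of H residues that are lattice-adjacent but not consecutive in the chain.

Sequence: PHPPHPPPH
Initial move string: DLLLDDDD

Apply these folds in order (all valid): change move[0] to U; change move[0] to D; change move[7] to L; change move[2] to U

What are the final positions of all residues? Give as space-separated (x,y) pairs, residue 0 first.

Initial moves: DLLLDDDD
Fold: move[0]->U => ULLLDDDD (positions: [(0, 0), (0, 1), (-1, 1), (-2, 1), (-3, 1), (-3, 0), (-3, -1), (-3, -2), (-3, -3)])
Fold: move[0]->D => DLLLDDDD (positions: [(0, 0), (0, -1), (-1, -1), (-2, -1), (-3, -1), (-3, -2), (-3, -3), (-3, -4), (-3, -5)])
Fold: move[7]->L => DLLLDDDL (positions: [(0, 0), (0, -1), (-1, -1), (-2, -1), (-3, -1), (-3, -2), (-3, -3), (-3, -4), (-4, -4)])
Fold: move[2]->U => DLULDDDL (positions: [(0, 0), (0, -1), (-1, -1), (-1, 0), (-2, 0), (-2, -1), (-2, -2), (-2, -3), (-3, -3)])

Answer: (0,0) (0,-1) (-1,-1) (-1,0) (-2,0) (-2,-1) (-2,-2) (-2,-3) (-3,-3)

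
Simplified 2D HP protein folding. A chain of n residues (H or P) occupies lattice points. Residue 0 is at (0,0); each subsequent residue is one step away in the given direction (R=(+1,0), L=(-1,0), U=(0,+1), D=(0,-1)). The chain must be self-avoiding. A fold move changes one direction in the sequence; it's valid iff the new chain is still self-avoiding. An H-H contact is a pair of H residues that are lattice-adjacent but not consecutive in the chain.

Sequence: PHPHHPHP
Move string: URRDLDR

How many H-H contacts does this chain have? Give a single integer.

Positions: [(0, 0), (0, 1), (1, 1), (2, 1), (2, 0), (1, 0), (1, -1), (2, -1)]
No H-H contacts found.

Answer: 0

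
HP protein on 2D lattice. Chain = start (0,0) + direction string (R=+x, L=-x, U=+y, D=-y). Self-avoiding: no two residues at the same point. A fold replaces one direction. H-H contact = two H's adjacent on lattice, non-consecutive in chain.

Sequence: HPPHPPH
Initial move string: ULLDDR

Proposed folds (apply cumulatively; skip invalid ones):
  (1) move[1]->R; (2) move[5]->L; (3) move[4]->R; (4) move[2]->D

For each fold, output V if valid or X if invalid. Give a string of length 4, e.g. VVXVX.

Initial: ULLDDR -> [(0, 0), (0, 1), (-1, 1), (-2, 1), (-2, 0), (-2, -1), (-1, -1)]
Fold 1: move[1]->R => URLDDR INVALID (collision), skipped
Fold 2: move[5]->L => ULLDDL VALID
Fold 3: move[4]->R => ULLDRL INVALID (collision), skipped
Fold 4: move[2]->D => ULDDDL VALID

Answer: XVXV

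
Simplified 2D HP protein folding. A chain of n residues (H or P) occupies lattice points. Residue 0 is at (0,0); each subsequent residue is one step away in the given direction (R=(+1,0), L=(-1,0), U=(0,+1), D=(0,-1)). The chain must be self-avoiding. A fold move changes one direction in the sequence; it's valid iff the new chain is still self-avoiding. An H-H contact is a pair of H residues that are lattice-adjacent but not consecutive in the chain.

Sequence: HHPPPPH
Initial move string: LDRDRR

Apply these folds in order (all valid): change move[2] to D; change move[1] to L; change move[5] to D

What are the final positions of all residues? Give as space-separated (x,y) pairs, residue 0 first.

Initial moves: LDRDRR
Fold: move[2]->D => LDDDRR (positions: [(0, 0), (-1, 0), (-1, -1), (-1, -2), (-1, -3), (0, -3), (1, -3)])
Fold: move[1]->L => LLDDRR (positions: [(0, 0), (-1, 0), (-2, 0), (-2, -1), (-2, -2), (-1, -2), (0, -2)])
Fold: move[5]->D => LLDDRD (positions: [(0, 0), (-1, 0), (-2, 0), (-2, -1), (-2, -2), (-1, -2), (-1, -3)])

Answer: (0,0) (-1,0) (-2,0) (-2,-1) (-2,-2) (-1,-2) (-1,-3)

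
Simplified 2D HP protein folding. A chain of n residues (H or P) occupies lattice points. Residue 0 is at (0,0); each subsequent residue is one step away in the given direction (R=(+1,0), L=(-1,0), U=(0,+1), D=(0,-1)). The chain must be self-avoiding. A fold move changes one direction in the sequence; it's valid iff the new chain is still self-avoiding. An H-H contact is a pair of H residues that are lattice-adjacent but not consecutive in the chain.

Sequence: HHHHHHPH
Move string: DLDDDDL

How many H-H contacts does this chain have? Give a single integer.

Answer: 0

Derivation:
Positions: [(0, 0), (0, -1), (-1, -1), (-1, -2), (-1, -3), (-1, -4), (-1, -5), (-2, -5)]
No H-H contacts found.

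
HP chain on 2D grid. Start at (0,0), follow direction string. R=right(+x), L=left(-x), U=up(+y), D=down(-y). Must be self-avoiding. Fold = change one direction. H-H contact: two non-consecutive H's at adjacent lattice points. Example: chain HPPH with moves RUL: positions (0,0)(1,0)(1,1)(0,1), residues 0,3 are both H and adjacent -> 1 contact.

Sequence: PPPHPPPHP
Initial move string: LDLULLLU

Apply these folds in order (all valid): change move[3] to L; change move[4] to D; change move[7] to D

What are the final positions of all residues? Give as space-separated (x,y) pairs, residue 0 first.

Initial moves: LDLULLLU
Fold: move[3]->L => LDLLLLLU (positions: [(0, 0), (-1, 0), (-1, -1), (-2, -1), (-3, -1), (-4, -1), (-5, -1), (-6, -1), (-6, 0)])
Fold: move[4]->D => LDLLDLLU (positions: [(0, 0), (-1, 0), (-1, -1), (-2, -1), (-3, -1), (-3, -2), (-4, -2), (-5, -2), (-5, -1)])
Fold: move[7]->D => LDLLDLLD (positions: [(0, 0), (-1, 0), (-1, -1), (-2, -1), (-3, -1), (-3, -2), (-4, -2), (-5, -2), (-5, -3)])

Answer: (0,0) (-1,0) (-1,-1) (-2,-1) (-3,-1) (-3,-2) (-4,-2) (-5,-2) (-5,-3)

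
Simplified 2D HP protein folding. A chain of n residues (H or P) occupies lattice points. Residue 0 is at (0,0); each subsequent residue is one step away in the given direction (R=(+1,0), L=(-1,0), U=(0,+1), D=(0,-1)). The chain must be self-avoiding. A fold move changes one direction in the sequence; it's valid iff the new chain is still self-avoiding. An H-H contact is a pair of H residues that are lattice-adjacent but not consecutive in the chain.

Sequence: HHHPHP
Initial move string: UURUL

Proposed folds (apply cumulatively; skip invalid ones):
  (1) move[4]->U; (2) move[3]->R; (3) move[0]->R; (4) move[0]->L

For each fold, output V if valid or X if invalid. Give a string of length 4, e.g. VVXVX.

Answer: VVVV

Derivation:
Initial: UURUL -> [(0, 0), (0, 1), (0, 2), (1, 2), (1, 3), (0, 3)]
Fold 1: move[4]->U => UURUU VALID
Fold 2: move[3]->R => UURRU VALID
Fold 3: move[0]->R => RURRU VALID
Fold 4: move[0]->L => LURRU VALID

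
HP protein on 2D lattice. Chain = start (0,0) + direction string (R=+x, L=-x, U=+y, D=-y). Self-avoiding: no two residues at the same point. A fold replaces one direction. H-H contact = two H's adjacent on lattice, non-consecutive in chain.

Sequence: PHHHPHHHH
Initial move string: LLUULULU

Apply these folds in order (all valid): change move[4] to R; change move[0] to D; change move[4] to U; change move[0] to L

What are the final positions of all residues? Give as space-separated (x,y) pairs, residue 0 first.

Initial moves: LLUULULU
Fold: move[4]->R => LLUURULU (positions: [(0, 0), (-1, 0), (-2, 0), (-2, 1), (-2, 2), (-1, 2), (-1, 3), (-2, 3), (-2, 4)])
Fold: move[0]->D => DLUURULU (positions: [(0, 0), (0, -1), (-1, -1), (-1, 0), (-1, 1), (0, 1), (0, 2), (-1, 2), (-1, 3)])
Fold: move[4]->U => DLUUUULU (positions: [(0, 0), (0, -1), (-1, -1), (-1, 0), (-1, 1), (-1, 2), (-1, 3), (-2, 3), (-2, 4)])
Fold: move[0]->L => LLUUUULU (positions: [(0, 0), (-1, 0), (-2, 0), (-2, 1), (-2, 2), (-2, 3), (-2, 4), (-3, 4), (-3, 5)])

Answer: (0,0) (-1,0) (-2,0) (-2,1) (-2,2) (-2,3) (-2,4) (-3,4) (-3,5)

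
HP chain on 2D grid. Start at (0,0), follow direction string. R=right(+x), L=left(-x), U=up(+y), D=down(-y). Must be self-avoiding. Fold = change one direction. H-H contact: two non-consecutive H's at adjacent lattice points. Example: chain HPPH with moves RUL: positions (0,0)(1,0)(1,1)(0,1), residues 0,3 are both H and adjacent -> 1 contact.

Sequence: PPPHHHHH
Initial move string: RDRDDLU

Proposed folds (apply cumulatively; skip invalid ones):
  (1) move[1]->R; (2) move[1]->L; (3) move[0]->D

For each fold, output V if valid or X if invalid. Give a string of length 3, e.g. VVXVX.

Answer: VXV

Derivation:
Initial: RDRDDLU -> [(0, 0), (1, 0), (1, -1), (2, -1), (2, -2), (2, -3), (1, -3), (1, -2)]
Fold 1: move[1]->R => RRRDDLU VALID
Fold 2: move[1]->L => RLRDDLU INVALID (collision), skipped
Fold 3: move[0]->D => DRRDDLU VALID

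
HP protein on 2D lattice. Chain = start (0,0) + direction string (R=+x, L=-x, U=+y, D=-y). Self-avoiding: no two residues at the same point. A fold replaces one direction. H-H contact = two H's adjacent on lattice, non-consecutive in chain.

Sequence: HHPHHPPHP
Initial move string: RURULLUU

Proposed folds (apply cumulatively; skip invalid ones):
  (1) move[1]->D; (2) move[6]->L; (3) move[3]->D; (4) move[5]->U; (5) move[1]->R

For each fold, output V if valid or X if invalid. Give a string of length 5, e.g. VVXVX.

Answer: XVXVV

Derivation:
Initial: RURULLUU -> [(0, 0), (1, 0), (1, 1), (2, 1), (2, 2), (1, 2), (0, 2), (0, 3), (0, 4)]
Fold 1: move[1]->D => RDRULLUU INVALID (collision), skipped
Fold 2: move[6]->L => RURULLLU VALID
Fold 3: move[3]->D => RURDLLLU INVALID (collision), skipped
Fold 4: move[5]->U => RURULULU VALID
Fold 5: move[1]->R => RRRULULU VALID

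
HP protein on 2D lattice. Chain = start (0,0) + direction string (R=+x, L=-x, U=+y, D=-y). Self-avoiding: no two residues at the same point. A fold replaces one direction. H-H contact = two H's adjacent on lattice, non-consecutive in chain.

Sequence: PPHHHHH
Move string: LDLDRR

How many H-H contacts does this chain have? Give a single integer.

Answer: 1

Derivation:
Positions: [(0, 0), (-1, 0), (-1, -1), (-2, -1), (-2, -2), (-1, -2), (0, -2)]
H-H contact: residue 2 @(-1,-1) - residue 5 @(-1, -2)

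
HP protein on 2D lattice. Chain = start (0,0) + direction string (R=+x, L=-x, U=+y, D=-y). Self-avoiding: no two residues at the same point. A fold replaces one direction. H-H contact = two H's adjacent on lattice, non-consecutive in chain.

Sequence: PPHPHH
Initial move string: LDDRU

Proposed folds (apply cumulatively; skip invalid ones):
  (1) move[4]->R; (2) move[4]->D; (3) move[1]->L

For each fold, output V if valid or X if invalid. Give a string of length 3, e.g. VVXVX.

Initial: LDDRU -> [(0, 0), (-1, 0), (-1, -1), (-1, -2), (0, -2), (0, -1)]
Fold 1: move[4]->R => LDDRR VALID
Fold 2: move[4]->D => LDDRD VALID
Fold 3: move[1]->L => LLDRD VALID

Answer: VVV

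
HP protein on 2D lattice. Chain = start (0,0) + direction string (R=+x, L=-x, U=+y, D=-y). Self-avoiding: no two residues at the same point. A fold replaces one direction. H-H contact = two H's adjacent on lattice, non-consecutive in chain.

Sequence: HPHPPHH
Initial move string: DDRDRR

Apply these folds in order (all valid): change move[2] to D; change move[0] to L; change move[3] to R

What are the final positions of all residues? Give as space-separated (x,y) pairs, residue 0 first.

Answer: (0,0) (-1,0) (-1,-1) (-1,-2) (0,-2) (1,-2) (2,-2)

Derivation:
Initial moves: DDRDRR
Fold: move[2]->D => DDDDRR (positions: [(0, 0), (0, -1), (0, -2), (0, -3), (0, -4), (1, -4), (2, -4)])
Fold: move[0]->L => LDDDRR (positions: [(0, 0), (-1, 0), (-1, -1), (-1, -2), (-1, -3), (0, -3), (1, -3)])
Fold: move[3]->R => LDDRRR (positions: [(0, 0), (-1, 0), (-1, -1), (-1, -2), (0, -2), (1, -2), (2, -2)])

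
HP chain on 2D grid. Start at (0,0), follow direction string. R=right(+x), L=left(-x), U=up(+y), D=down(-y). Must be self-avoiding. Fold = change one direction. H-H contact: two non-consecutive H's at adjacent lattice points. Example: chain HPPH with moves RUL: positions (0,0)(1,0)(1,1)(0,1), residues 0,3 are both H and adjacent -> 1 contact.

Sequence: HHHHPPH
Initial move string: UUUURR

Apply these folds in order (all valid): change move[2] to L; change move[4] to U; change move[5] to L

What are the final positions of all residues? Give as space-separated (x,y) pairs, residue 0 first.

Initial moves: UUUURR
Fold: move[2]->L => UULURR (positions: [(0, 0), (0, 1), (0, 2), (-1, 2), (-1, 3), (0, 3), (1, 3)])
Fold: move[4]->U => UULUUR (positions: [(0, 0), (0, 1), (0, 2), (-1, 2), (-1, 3), (-1, 4), (0, 4)])
Fold: move[5]->L => UULUUL (positions: [(0, 0), (0, 1), (0, 2), (-1, 2), (-1, 3), (-1, 4), (-2, 4)])

Answer: (0,0) (0,1) (0,2) (-1,2) (-1,3) (-1,4) (-2,4)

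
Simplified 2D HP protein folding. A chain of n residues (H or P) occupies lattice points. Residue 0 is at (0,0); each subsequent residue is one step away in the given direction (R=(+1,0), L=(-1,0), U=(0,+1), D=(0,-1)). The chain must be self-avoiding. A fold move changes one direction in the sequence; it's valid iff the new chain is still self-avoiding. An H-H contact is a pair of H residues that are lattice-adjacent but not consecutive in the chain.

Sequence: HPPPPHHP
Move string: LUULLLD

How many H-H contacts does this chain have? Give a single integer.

Answer: 0

Derivation:
Positions: [(0, 0), (-1, 0), (-1, 1), (-1, 2), (-2, 2), (-3, 2), (-4, 2), (-4, 1)]
No H-H contacts found.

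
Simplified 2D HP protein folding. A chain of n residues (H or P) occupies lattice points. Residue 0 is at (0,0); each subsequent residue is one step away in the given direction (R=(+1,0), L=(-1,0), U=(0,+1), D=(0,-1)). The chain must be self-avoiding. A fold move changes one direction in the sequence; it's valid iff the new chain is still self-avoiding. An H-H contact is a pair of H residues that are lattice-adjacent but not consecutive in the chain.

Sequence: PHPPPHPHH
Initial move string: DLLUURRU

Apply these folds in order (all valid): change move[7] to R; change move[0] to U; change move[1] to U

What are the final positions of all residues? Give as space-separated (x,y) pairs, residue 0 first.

Initial moves: DLLUURRU
Fold: move[7]->R => DLLUURRR (positions: [(0, 0), (0, -1), (-1, -1), (-2, -1), (-2, 0), (-2, 1), (-1, 1), (0, 1), (1, 1)])
Fold: move[0]->U => ULLUURRR (positions: [(0, 0), (0, 1), (-1, 1), (-2, 1), (-2, 2), (-2, 3), (-1, 3), (0, 3), (1, 3)])
Fold: move[1]->U => UULUURRR (positions: [(0, 0), (0, 1), (0, 2), (-1, 2), (-1, 3), (-1, 4), (0, 4), (1, 4), (2, 4)])

Answer: (0,0) (0,1) (0,2) (-1,2) (-1,3) (-1,4) (0,4) (1,4) (2,4)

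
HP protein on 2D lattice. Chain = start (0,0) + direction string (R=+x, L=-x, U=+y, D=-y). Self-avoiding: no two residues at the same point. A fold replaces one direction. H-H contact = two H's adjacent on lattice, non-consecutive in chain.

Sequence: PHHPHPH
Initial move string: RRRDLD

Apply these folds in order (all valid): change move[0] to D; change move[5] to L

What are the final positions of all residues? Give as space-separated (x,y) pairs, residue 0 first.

Answer: (0,0) (0,-1) (1,-1) (2,-1) (2,-2) (1,-2) (0,-2)

Derivation:
Initial moves: RRRDLD
Fold: move[0]->D => DRRDLD (positions: [(0, 0), (0, -1), (1, -1), (2, -1), (2, -2), (1, -2), (1, -3)])
Fold: move[5]->L => DRRDLL (positions: [(0, 0), (0, -1), (1, -1), (2, -1), (2, -2), (1, -2), (0, -2)])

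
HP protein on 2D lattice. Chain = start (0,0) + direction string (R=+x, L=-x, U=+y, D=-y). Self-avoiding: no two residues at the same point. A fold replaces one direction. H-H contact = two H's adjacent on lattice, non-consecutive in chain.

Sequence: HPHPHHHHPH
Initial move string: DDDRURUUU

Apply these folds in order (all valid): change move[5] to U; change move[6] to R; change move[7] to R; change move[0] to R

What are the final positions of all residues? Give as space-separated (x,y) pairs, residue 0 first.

Answer: (0,0) (1,0) (1,-1) (1,-2) (2,-2) (2,-1) (2,0) (3,0) (4,0) (4,1)

Derivation:
Initial moves: DDDRURUUU
Fold: move[5]->U => DDDRUUUUU (positions: [(0, 0), (0, -1), (0, -2), (0, -3), (1, -3), (1, -2), (1, -1), (1, 0), (1, 1), (1, 2)])
Fold: move[6]->R => DDDRUURUU (positions: [(0, 0), (0, -1), (0, -2), (0, -3), (1, -3), (1, -2), (1, -1), (2, -1), (2, 0), (2, 1)])
Fold: move[7]->R => DDDRUURRU (positions: [(0, 0), (0, -1), (0, -2), (0, -3), (1, -3), (1, -2), (1, -1), (2, -1), (3, -1), (3, 0)])
Fold: move[0]->R => RDDRUURRU (positions: [(0, 0), (1, 0), (1, -1), (1, -2), (2, -2), (2, -1), (2, 0), (3, 0), (4, 0), (4, 1)])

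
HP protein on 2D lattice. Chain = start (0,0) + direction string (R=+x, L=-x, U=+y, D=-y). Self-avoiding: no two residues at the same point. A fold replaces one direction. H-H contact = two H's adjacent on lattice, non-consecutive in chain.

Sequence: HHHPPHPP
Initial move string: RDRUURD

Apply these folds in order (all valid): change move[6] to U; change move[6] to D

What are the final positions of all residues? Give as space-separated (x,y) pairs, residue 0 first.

Answer: (0,0) (1,0) (1,-1) (2,-1) (2,0) (2,1) (3,1) (3,0)

Derivation:
Initial moves: RDRUURD
Fold: move[6]->U => RDRUURU (positions: [(0, 0), (1, 0), (1, -1), (2, -1), (2, 0), (2, 1), (3, 1), (3, 2)])
Fold: move[6]->D => RDRUURD (positions: [(0, 0), (1, 0), (1, -1), (2, -1), (2, 0), (2, 1), (3, 1), (3, 0)])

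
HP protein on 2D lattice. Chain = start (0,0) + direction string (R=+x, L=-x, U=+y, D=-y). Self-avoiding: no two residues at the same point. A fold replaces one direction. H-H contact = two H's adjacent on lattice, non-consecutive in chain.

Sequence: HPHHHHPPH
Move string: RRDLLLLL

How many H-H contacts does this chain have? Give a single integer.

Answer: 1

Derivation:
Positions: [(0, 0), (1, 0), (2, 0), (2, -1), (1, -1), (0, -1), (-1, -1), (-2, -1), (-3, -1)]
H-H contact: residue 0 @(0,0) - residue 5 @(0, -1)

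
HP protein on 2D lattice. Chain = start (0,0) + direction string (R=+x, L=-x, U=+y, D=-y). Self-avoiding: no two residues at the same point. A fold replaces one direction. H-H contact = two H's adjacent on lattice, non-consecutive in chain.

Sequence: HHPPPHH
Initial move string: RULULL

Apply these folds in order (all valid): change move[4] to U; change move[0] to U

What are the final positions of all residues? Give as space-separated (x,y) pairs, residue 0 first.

Initial moves: RULULL
Fold: move[4]->U => RULUUL (positions: [(0, 0), (1, 0), (1, 1), (0, 1), (0, 2), (0, 3), (-1, 3)])
Fold: move[0]->U => UULUUL (positions: [(0, 0), (0, 1), (0, 2), (-1, 2), (-1, 3), (-1, 4), (-2, 4)])

Answer: (0,0) (0,1) (0,2) (-1,2) (-1,3) (-1,4) (-2,4)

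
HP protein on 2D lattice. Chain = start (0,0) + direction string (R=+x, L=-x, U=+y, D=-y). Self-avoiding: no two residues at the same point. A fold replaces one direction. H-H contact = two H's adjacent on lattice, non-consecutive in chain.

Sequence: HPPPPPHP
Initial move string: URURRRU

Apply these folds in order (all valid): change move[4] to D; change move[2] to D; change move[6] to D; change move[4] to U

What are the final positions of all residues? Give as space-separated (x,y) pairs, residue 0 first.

Answer: (0,0) (0,1) (1,1) (1,0) (2,0) (2,1) (3,1) (3,0)

Derivation:
Initial moves: URURRRU
Fold: move[4]->D => URURDRU (positions: [(0, 0), (0, 1), (1, 1), (1, 2), (2, 2), (2, 1), (3, 1), (3, 2)])
Fold: move[2]->D => URDRDRU (positions: [(0, 0), (0, 1), (1, 1), (1, 0), (2, 0), (2, -1), (3, -1), (3, 0)])
Fold: move[6]->D => URDRDRD (positions: [(0, 0), (0, 1), (1, 1), (1, 0), (2, 0), (2, -1), (3, -1), (3, -2)])
Fold: move[4]->U => URDRURD (positions: [(0, 0), (0, 1), (1, 1), (1, 0), (2, 0), (2, 1), (3, 1), (3, 0)])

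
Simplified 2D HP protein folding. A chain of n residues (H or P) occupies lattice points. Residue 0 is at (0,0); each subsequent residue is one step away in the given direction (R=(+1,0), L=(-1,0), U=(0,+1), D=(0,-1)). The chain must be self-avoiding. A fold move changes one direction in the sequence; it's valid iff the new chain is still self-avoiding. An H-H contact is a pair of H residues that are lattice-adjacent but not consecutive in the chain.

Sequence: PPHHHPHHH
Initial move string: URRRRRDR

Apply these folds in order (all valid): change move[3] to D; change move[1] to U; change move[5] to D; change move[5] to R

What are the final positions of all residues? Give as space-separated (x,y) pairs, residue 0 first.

Initial moves: URRRRRDR
Fold: move[3]->D => URRDRRDR (positions: [(0, 0), (0, 1), (1, 1), (2, 1), (2, 0), (3, 0), (4, 0), (4, -1), (5, -1)])
Fold: move[1]->U => UURDRRDR (positions: [(0, 0), (0, 1), (0, 2), (1, 2), (1, 1), (2, 1), (3, 1), (3, 0), (4, 0)])
Fold: move[5]->D => UURDRDDR (positions: [(0, 0), (0, 1), (0, 2), (1, 2), (1, 1), (2, 1), (2, 0), (2, -1), (3, -1)])
Fold: move[5]->R => UURDRRDR (positions: [(0, 0), (0, 1), (0, 2), (1, 2), (1, 1), (2, 1), (3, 1), (3, 0), (4, 0)])

Answer: (0,0) (0,1) (0,2) (1,2) (1,1) (2,1) (3,1) (3,0) (4,0)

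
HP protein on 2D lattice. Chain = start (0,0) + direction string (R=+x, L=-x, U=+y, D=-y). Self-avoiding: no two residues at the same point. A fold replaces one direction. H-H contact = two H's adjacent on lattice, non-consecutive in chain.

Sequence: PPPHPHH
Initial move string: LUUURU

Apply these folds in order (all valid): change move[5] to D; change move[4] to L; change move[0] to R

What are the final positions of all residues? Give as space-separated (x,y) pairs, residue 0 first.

Answer: (0,0) (1,0) (1,1) (1,2) (1,3) (0,3) (0,2)

Derivation:
Initial moves: LUUURU
Fold: move[5]->D => LUUURD (positions: [(0, 0), (-1, 0), (-1, 1), (-1, 2), (-1, 3), (0, 3), (0, 2)])
Fold: move[4]->L => LUUULD (positions: [(0, 0), (-1, 0), (-1, 1), (-1, 2), (-1, 3), (-2, 3), (-2, 2)])
Fold: move[0]->R => RUUULD (positions: [(0, 0), (1, 0), (1, 1), (1, 2), (1, 3), (0, 3), (0, 2)])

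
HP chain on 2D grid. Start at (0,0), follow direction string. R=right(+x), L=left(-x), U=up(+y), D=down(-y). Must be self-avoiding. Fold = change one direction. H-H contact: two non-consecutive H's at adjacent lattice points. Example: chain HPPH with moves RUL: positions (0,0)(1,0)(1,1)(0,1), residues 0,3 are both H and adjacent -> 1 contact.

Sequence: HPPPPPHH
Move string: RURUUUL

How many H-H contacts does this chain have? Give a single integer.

Answer: 0

Derivation:
Positions: [(0, 0), (1, 0), (1, 1), (2, 1), (2, 2), (2, 3), (2, 4), (1, 4)]
No H-H contacts found.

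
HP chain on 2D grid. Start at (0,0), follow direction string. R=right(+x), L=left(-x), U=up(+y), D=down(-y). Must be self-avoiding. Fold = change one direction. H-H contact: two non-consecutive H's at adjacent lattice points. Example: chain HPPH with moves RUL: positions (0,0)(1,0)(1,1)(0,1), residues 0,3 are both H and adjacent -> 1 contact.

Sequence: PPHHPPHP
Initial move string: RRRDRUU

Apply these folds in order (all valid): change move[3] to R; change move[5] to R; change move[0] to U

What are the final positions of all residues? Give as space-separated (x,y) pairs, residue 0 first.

Initial moves: RRRDRUU
Fold: move[3]->R => RRRRRUU (positions: [(0, 0), (1, 0), (2, 0), (3, 0), (4, 0), (5, 0), (5, 1), (5, 2)])
Fold: move[5]->R => RRRRRRU (positions: [(0, 0), (1, 0), (2, 0), (3, 0), (4, 0), (5, 0), (6, 0), (6, 1)])
Fold: move[0]->U => URRRRRU (positions: [(0, 0), (0, 1), (1, 1), (2, 1), (3, 1), (4, 1), (5, 1), (5, 2)])

Answer: (0,0) (0,1) (1,1) (2,1) (3,1) (4,1) (5,1) (5,2)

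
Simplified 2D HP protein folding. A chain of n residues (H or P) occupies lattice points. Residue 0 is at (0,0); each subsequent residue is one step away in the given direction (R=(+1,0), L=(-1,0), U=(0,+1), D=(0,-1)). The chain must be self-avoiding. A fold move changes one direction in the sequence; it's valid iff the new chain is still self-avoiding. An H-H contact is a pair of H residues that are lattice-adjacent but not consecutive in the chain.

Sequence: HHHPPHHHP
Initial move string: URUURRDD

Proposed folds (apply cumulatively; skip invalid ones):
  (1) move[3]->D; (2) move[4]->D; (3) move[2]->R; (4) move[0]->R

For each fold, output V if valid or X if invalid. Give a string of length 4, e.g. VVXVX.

Answer: XXVV

Derivation:
Initial: URUURRDD -> [(0, 0), (0, 1), (1, 1), (1, 2), (1, 3), (2, 3), (3, 3), (3, 2), (3, 1)]
Fold 1: move[3]->D => URUDRRDD INVALID (collision), skipped
Fold 2: move[4]->D => URUUDRDD INVALID (collision), skipped
Fold 3: move[2]->R => URRURRDD VALID
Fold 4: move[0]->R => RRRURRDD VALID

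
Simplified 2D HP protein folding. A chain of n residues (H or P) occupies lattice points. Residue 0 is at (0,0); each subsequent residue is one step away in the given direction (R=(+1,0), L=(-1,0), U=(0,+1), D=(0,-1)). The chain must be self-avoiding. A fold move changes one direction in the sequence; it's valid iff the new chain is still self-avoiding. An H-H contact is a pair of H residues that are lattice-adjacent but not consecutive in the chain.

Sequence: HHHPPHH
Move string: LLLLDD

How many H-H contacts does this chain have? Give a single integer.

Answer: 0

Derivation:
Positions: [(0, 0), (-1, 0), (-2, 0), (-3, 0), (-4, 0), (-4, -1), (-4, -2)]
No H-H contacts found.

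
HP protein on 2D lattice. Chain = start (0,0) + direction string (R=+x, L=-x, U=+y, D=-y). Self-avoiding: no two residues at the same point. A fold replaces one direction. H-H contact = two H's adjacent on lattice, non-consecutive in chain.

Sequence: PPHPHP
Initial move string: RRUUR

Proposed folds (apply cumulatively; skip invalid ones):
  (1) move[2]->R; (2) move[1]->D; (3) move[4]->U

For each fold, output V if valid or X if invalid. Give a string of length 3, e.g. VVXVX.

Answer: VVV

Derivation:
Initial: RRUUR -> [(0, 0), (1, 0), (2, 0), (2, 1), (2, 2), (3, 2)]
Fold 1: move[2]->R => RRRUR VALID
Fold 2: move[1]->D => RDRUR VALID
Fold 3: move[4]->U => RDRUU VALID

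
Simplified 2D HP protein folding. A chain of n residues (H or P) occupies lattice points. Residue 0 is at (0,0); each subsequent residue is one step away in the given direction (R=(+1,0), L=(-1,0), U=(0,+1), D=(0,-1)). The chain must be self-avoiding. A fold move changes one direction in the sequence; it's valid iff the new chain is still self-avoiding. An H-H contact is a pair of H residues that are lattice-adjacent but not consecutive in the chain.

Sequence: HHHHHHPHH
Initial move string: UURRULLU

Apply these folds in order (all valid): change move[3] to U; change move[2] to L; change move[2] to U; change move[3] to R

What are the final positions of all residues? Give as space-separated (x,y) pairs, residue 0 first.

Initial moves: UURRULLU
Fold: move[3]->U => UURUULLU (positions: [(0, 0), (0, 1), (0, 2), (1, 2), (1, 3), (1, 4), (0, 4), (-1, 4), (-1, 5)])
Fold: move[2]->L => UULUULLU (positions: [(0, 0), (0, 1), (0, 2), (-1, 2), (-1, 3), (-1, 4), (-2, 4), (-3, 4), (-3, 5)])
Fold: move[2]->U => UUUUULLU (positions: [(0, 0), (0, 1), (0, 2), (0, 3), (0, 4), (0, 5), (-1, 5), (-2, 5), (-2, 6)])
Fold: move[3]->R => UUURULLU (positions: [(0, 0), (0, 1), (0, 2), (0, 3), (1, 3), (1, 4), (0, 4), (-1, 4), (-1, 5)])

Answer: (0,0) (0,1) (0,2) (0,3) (1,3) (1,4) (0,4) (-1,4) (-1,5)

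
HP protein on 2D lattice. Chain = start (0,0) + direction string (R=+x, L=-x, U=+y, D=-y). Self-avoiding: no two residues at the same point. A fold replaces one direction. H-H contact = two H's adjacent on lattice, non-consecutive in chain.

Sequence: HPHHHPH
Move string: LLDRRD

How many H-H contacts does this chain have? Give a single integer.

Answer: 0

Derivation:
Positions: [(0, 0), (-1, 0), (-2, 0), (-2, -1), (-1, -1), (0, -1), (0, -2)]
No H-H contacts found.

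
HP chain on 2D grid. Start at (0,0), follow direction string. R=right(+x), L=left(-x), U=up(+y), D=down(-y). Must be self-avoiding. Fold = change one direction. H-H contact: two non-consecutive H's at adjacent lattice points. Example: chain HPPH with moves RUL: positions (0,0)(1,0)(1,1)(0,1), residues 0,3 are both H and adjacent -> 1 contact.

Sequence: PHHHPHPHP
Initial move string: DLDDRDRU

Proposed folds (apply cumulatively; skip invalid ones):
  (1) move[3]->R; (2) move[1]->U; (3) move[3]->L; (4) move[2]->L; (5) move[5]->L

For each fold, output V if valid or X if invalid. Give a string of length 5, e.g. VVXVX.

Answer: VXXXX

Derivation:
Initial: DLDDRDRU -> [(0, 0), (0, -1), (-1, -1), (-1, -2), (-1, -3), (0, -3), (0, -4), (1, -4), (1, -3)]
Fold 1: move[3]->R => DLDRRDRU VALID
Fold 2: move[1]->U => DUDRRDRU INVALID (collision), skipped
Fold 3: move[3]->L => DLDLRDRU INVALID (collision), skipped
Fold 4: move[2]->L => DLLRRDRU INVALID (collision), skipped
Fold 5: move[5]->L => DLDRRLRU INVALID (collision), skipped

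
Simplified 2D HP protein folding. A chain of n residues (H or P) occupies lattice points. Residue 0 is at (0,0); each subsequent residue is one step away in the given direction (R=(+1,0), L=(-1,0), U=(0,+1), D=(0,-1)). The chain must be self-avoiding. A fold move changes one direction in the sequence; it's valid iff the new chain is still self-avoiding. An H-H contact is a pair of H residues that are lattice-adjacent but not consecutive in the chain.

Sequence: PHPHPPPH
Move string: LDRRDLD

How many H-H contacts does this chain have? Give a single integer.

Positions: [(0, 0), (-1, 0), (-1, -1), (0, -1), (1, -1), (1, -2), (0, -2), (0, -3)]
No H-H contacts found.

Answer: 0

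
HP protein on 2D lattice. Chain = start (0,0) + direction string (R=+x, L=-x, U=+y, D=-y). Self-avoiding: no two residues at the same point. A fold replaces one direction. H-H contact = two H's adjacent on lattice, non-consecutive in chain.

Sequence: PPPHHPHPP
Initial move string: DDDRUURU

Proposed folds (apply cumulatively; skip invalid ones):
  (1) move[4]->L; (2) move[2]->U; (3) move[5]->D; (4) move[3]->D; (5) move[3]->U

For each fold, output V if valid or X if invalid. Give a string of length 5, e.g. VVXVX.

Answer: XXXXX

Derivation:
Initial: DDDRUURU -> [(0, 0), (0, -1), (0, -2), (0, -3), (1, -3), (1, -2), (1, -1), (2, -1), (2, 0)]
Fold 1: move[4]->L => DDDRLURU INVALID (collision), skipped
Fold 2: move[2]->U => DDURUURU INVALID (collision), skipped
Fold 3: move[5]->D => DDDRUDRU INVALID (collision), skipped
Fold 4: move[3]->D => DDDDUURU INVALID (collision), skipped
Fold 5: move[3]->U => DDDUUURU INVALID (collision), skipped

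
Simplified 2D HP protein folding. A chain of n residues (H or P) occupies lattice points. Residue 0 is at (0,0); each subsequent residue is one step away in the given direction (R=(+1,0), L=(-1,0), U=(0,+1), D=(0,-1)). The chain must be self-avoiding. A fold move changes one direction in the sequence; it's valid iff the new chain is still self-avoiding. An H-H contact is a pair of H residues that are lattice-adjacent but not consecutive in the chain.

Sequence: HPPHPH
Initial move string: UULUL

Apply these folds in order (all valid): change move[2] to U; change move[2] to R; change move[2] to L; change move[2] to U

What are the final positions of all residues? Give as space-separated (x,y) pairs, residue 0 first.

Initial moves: UULUL
Fold: move[2]->U => UUUUL (positions: [(0, 0), (0, 1), (0, 2), (0, 3), (0, 4), (-1, 4)])
Fold: move[2]->R => UURUL (positions: [(0, 0), (0, 1), (0, 2), (1, 2), (1, 3), (0, 3)])
Fold: move[2]->L => UULUL (positions: [(0, 0), (0, 1), (0, 2), (-1, 2), (-1, 3), (-2, 3)])
Fold: move[2]->U => UUUUL (positions: [(0, 0), (0, 1), (0, 2), (0, 3), (0, 4), (-1, 4)])

Answer: (0,0) (0,1) (0,2) (0,3) (0,4) (-1,4)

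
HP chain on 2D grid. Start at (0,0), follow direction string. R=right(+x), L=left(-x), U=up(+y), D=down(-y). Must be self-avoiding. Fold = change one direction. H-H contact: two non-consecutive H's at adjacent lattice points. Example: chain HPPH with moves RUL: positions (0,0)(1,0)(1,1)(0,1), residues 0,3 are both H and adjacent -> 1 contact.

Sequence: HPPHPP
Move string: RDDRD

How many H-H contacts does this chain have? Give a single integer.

Positions: [(0, 0), (1, 0), (1, -1), (1, -2), (2, -2), (2, -3)]
No H-H contacts found.

Answer: 0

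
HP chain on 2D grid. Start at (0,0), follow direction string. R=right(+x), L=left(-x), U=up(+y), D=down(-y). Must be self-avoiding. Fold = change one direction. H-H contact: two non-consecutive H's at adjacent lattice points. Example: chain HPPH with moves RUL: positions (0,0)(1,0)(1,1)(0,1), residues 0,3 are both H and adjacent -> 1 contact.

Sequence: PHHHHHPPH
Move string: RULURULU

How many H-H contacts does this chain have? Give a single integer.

Answer: 1

Derivation:
Positions: [(0, 0), (1, 0), (1, 1), (0, 1), (0, 2), (1, 2), (1, 3), (0, 3), (0, 4)]
H-H contact: residue 2 @(1,1) - residue 5 @(1, 2)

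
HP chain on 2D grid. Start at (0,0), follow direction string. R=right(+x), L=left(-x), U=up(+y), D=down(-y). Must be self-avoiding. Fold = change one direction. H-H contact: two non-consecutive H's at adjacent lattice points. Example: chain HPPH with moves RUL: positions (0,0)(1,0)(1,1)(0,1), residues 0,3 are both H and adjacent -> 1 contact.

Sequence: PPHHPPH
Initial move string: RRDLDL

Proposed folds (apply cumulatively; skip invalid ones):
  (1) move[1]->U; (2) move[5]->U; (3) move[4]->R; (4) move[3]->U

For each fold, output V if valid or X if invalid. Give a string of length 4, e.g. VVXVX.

Answer: XXXX

Derivation:
Initial: RRDLDL -> [(0, 0), (1, 0), (2, 0), (2, -1), (1, -1), (1, -2), (0, -2)]
Fold 1: move[1]->U => RUDLDL INVALID (collision), skipped
Fold 2: move[5]->U => RRDLDU INVALID (collision), skipped
Fold 3: move[4]->R => RRDLRL INVALID (collision), skipped
Fold 4: move[3]->U => RRDUDL INVALID (collision), skipped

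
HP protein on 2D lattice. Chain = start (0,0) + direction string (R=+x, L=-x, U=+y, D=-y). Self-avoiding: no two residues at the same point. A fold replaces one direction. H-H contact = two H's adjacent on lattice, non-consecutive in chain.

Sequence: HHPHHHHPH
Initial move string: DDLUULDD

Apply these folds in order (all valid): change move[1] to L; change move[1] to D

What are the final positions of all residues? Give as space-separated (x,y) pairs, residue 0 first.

Answer: (0,0) (0,-1) (0,-2) (-1,-2) (-1,-1) (-1,0) (-2,0) (-2,-1) (-2,-2)

Derivation:
Initial moves: DDLUULDD
Fold: move[1]->L => DLLUULDD (positions: [(0, 0), (0, -1), (-1, -1), (-2, -1), (-2, 0), (-2, 1), (-3, 1), (-3, 0), (-3, -1)])
Fold: move[1]->D => DDLUULDD (positions: [(0, 0), (0, -1), (0, -2), (-1, -2), (-1, -1), (-1, 0), (-2, 0), (-2, -1), (-2, -2)])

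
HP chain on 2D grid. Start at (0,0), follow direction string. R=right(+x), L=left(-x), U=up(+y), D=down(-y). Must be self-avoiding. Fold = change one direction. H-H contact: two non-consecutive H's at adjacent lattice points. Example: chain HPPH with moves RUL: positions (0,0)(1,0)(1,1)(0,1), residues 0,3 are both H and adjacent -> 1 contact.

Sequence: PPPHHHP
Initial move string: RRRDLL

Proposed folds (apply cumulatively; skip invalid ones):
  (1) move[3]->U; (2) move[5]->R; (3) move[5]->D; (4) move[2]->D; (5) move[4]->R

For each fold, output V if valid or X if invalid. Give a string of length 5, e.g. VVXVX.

Answer: VXXXX

Derivation:
Initial: RRRDLL -> [(0, 0), (1, 0), (2, 0), (3, 0), (3, -1), (2, -1), (1, -1)]
Fold 1: move[3]->U => RRRULL VALID
Fold 2: move[5]->R => RRRULR INVALID (collision), skipped
Fold 3: move[5]->D => RRRULD INVALID (collision), skipped
Fold 4: move[2]->D => RRDULL INVALID (collision), skipped
Fold 5: move[4]->R => RRRURL INVALID (collision), skipped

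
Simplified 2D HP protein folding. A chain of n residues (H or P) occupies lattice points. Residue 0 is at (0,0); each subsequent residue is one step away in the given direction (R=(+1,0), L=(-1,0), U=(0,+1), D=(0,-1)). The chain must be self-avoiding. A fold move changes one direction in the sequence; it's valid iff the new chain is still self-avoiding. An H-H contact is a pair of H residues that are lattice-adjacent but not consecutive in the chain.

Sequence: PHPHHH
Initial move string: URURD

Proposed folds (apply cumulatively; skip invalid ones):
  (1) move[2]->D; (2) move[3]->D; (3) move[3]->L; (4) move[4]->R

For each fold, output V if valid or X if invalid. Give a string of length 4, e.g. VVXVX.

Answer: VVXV

Derivation:
Initial: URURD -> [(0, 0), (0, 1), (1, 1), (1, 2), (2, 2), (2, 1)]
Fold 1: move[2]->D => URDRD VALID
Fold 2: move[3]->D => URDDD VALID
Fold 3: move[3]->L => URDLD INVALID (collision), skipped
Fold 4: move[4]->R => URDDR VALID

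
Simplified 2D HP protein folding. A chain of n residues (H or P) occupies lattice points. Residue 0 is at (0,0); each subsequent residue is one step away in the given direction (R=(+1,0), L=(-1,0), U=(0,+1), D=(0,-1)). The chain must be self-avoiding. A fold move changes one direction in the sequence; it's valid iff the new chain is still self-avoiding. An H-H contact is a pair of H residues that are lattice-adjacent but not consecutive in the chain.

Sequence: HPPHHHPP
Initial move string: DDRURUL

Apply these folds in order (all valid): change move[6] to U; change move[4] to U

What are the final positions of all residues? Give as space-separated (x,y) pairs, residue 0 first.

Answer: (0,0) (0,-1) (0,-2) (1,-2) (1,-1) (1,0) (1,1) (1,2)

Derivation:
Initial moves: DDRURUL
Fold: move[6]->U => DDRURUU (positions: [(0, 0), (0, -1), (0, -2), (1, -2), (1, -1), (2, -1), (2, 0), (2, 1)])
Fold: move[4]->U => DDRUUUU (positions: [(0, 0), (0, -1), (0, -2), (1, -2), (1, -1), (1, 0), (1, 1), (1, 2)])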